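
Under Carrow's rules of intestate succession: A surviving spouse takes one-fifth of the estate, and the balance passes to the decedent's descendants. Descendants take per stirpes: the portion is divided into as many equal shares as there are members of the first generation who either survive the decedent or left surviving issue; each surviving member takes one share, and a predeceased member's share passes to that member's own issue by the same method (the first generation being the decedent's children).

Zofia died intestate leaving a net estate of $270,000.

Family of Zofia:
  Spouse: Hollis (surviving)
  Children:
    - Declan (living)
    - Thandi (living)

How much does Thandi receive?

Thandi receives $108,000.

Hollis takes one-fifth of $270,000 = $54,000. The remaining $216,000 passes to the descendants.
The descendants' portion ($216,000) is divided into 2 shares of $108,000: Declan and Thandi each take $108,000.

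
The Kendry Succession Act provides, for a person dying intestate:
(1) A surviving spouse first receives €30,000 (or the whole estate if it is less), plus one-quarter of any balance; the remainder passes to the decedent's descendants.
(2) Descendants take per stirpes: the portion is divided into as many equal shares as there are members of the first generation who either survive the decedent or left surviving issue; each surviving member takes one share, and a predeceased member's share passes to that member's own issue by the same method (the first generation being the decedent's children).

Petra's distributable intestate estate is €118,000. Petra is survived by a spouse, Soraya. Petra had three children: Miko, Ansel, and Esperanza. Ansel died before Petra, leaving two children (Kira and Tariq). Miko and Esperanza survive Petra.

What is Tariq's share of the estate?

Soraya first takes €30,000, leaving a balance of €88,000. Soraya then takes one-quarter of the balance (€22,000), for a total of €52,000. The remaining €66,000 passes to the descendants.
The descendants' portion (€66,000) is divided into 3 shares of €22,000: Miko and Esperanza each take €22,000; Ansel's €22,000 share passes to Ansel's issue.
Ansel's share (€22,000) is divided into 2 shares of €11,000: Kira and Tariq each take €11,000.

Tariq receives €11,000.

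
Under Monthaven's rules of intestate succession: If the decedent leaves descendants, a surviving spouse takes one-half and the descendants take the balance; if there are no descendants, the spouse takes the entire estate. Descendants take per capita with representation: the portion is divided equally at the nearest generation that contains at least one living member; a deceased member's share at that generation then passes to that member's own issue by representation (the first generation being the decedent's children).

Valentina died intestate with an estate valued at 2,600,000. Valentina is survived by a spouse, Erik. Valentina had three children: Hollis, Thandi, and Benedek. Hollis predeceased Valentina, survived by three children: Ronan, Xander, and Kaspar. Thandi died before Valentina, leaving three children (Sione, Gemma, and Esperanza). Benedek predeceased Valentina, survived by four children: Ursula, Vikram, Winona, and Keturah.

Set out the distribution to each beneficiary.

Erik: 1,300,000; Ronan: 130,000; Xander: 130,000; Kaspar: 130,000; Sione: 130,000; Gemma: 130,000; Esperanza: 130,000; Ursula: 130,000; Vikram: 130,000; Winona: 130,000; Keturah: 130,000

Erik takes one-half of 2,600,000 = 1,300,000. The remaining 1,300,000 passes to the descendants.
No child survives, so the initial division is made at the grandchildren's generation.
The descendants' portion (1,300,000) is divided into 10 shares of 130,000: Ronan, Xander, Kaspar, Sione, Gemma, Esperanza, Ursula, Vikram, Winona, and Keturah each take 130,000.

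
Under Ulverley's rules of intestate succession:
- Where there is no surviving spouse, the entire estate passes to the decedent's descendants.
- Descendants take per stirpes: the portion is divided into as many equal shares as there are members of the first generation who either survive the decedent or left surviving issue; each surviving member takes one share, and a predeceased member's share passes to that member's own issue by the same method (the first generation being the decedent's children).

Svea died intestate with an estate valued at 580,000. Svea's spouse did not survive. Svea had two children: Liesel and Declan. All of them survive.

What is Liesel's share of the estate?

Liesel receives 290,000.

The entire 580,000 passes to the descendants.
That amount (580,000) is divided into 2 shares of 290,000: Liesel and Declan each take 290,000.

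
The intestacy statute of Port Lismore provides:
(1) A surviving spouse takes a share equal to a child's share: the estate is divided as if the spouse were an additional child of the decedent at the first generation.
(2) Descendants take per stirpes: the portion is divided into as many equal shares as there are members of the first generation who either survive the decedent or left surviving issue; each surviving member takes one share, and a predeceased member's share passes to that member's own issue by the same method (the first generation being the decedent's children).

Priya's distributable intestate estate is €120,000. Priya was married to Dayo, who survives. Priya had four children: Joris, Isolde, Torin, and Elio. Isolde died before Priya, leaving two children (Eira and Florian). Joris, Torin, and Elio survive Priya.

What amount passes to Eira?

The spouse counts as an additional share at the children's level, so there are 5 primary shares of €24,000. Dayo takes one such share (€24,000).
The children's combined portion (€96,000) is divided into 4 shares of €24,000: Joris, Torin, and Elio each take €24,000; Isolde's €24,000 share passes to Isolde's issue.
Isolde's share (€24,000) is divided into 2 shares of €12,000: Eira and Florian each take €12,000.

Eira receives €12,000.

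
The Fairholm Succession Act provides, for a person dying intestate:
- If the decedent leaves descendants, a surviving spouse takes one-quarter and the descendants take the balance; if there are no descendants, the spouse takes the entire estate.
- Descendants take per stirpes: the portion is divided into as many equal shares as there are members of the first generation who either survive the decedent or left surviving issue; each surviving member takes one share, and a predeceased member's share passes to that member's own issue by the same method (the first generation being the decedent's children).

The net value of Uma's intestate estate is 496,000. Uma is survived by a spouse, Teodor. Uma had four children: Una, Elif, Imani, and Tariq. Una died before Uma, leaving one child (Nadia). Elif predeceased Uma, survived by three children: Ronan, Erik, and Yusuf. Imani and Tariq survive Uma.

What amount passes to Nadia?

Nadia receives 93,000.

Teodor takes one-quarter of 496,000 = 124,000. The remaining 372,000 passes to the descendants.
The descendants' portion (372,000) is divided into 4 shares of 93,000: Imani and Tariq each take 93,000; Una's 93,000 share passes to Una's issue; Elif's 93,000 share passes to Elif's issue.
Una's share (93,000) passes entirely to Nadia.
Elif's share (93,000) is divided into 3 shares of 31,000: Ronan, Erik, and Yusuf each take 31,000.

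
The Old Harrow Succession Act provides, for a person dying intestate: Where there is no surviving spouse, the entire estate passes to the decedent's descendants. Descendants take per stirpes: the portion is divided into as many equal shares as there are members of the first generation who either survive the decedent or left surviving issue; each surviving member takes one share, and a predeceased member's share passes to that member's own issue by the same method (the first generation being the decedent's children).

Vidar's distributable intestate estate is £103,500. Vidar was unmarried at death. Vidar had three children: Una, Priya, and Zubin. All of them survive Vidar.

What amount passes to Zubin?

The entire £103,500 passes to the descendants.
That amount (£103,500) is divided into 3 shares of £34,500: Una, Priya, and Zubin each take £34,500.

Zubin receives £34,500.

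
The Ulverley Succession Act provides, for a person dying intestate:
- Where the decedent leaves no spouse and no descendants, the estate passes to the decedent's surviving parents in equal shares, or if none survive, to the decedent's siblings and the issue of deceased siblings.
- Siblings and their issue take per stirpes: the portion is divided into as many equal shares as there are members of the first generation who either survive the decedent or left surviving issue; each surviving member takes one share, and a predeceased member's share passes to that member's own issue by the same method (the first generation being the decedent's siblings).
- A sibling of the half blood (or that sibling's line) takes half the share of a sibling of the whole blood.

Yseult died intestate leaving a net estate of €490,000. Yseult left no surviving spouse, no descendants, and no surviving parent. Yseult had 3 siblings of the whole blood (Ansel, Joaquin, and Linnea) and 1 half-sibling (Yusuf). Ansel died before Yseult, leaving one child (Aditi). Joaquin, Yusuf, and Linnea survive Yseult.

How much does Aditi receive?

Aditi receives €140,000.

The entire €490,000 passes to the siblings and their issue.
Counting each half-blood sibling's line as half a unit, there are 7/2 units in €490,000, so one unit is €140,000. Whole-blood lines (Ansel, Joaquin, and Linnea) take €140,000 each; half-blood lines (Yusuf) take €70,000 each.
Ansel's share (€140,000) passes entirely to Aditi.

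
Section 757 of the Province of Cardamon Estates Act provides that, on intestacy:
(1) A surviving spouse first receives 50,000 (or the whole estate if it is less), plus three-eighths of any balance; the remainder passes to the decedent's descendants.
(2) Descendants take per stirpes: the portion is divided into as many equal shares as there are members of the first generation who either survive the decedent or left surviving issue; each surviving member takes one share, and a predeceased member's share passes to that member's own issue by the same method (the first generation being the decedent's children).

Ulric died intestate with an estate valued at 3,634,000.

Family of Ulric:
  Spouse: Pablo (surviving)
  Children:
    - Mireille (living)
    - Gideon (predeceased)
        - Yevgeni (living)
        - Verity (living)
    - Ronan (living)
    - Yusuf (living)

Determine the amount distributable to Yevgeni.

Pablo first takes 50,000, leaving a balance of 3,584,000. Pablo then takes three-eighths of the balance (1,344,000), for a total of 1,394,000. The remaining 2,240,000 passes to the descendants.
The descendants' portion (2,240,000) is divided into 4 shares of 560,000: Mireille, Ronan, and Yusuf each take 560,000; Gideon's 560,000 share passes to Gideon's issue.
Gideon's share (560,000) is divided into 2 shares of 280,000: Yevgeni and Verity each take 280,000.

Yevgeni receives 280,000.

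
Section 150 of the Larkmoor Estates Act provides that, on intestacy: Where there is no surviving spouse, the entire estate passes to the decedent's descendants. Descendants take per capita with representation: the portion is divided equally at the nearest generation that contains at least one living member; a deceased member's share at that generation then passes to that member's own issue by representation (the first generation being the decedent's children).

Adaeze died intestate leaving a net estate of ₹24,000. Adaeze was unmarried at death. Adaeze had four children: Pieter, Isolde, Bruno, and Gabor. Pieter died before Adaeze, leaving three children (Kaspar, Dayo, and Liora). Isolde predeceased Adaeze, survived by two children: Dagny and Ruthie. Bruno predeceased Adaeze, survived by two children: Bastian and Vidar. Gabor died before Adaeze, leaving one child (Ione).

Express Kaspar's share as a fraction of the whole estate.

The entire ₹24,000 passes to the descendants.
No child survives, so the initial division is made at the grandchildren's generation.
That amount (₹24,000) is divided into 8 shares of ₹3,000: Kaspar, Dayo, Liora, Dagny, Ruthie, Bastian, Vidar, and Ione each take ₹3,000.

Kaspar receives 1/8 of the estate.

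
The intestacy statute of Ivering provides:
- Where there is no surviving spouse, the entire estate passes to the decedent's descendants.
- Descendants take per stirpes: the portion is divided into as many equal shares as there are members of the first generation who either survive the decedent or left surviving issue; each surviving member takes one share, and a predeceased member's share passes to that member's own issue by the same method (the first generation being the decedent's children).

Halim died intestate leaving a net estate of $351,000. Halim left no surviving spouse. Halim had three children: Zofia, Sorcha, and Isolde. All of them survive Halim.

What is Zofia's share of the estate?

The entire $351,000 passes to the descendants.
That amount ($351,000) is divided into 3 shares of $117,000: Zofia, Sorcha, and Isolde each take $117,000.

Zofia receives $117,000.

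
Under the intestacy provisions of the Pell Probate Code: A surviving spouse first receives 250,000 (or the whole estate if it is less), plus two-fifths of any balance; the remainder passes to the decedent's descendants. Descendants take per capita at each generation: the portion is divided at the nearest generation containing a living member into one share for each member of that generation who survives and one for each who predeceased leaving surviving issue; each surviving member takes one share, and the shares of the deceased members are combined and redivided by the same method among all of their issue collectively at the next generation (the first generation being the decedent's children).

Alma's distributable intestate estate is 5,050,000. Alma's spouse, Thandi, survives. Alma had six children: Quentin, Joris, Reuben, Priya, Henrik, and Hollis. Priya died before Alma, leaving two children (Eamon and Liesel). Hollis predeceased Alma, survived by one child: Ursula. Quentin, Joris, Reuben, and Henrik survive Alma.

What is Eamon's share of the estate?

Eamon receives 320,000.

Thandi first takes 250,000, leaving a balance of 4,800,000. Thandi then takes two-fifths of the balance (1,920,000), for a total of 2,170,000. The remaining 2,880,000 passes to the descendants.
The descendants' portion (2,880,000) is divided at the children's generation into 6 shares of 480,000. Quentin, Joris, Reuben, and Henrik each take 480,000. The 2 shares of the deceased (Priya and Hollis) are combined into a pool of 960,000.
That pool (960,000) is divided at the grandchildren's generation equally among Eamon, Liesel, and Ursula: 320,000 each.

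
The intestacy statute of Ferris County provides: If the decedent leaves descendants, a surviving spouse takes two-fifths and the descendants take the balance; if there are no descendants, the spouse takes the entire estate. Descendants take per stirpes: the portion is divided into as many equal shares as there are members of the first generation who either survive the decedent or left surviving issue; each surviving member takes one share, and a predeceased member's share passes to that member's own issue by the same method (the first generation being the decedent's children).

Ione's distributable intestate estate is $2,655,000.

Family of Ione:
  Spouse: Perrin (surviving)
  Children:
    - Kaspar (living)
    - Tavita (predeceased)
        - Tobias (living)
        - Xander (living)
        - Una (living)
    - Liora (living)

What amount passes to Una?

Una receives $177,000.

Perrin takes two-fifths of $2,655,000 = $1,062,000. The remaining $1,593,000 passes to the descendants.
The descendants' portion ($1,593,000) is divided into 3 shares of $531,000: Kaspar and Liora each take $531,000; Tavita's $531,000 share passes to Tavita's issue.
Tavita's share ($531,000) is divided into 3 shares of $177,000: Tobias, Xander, and Una each take $177,000.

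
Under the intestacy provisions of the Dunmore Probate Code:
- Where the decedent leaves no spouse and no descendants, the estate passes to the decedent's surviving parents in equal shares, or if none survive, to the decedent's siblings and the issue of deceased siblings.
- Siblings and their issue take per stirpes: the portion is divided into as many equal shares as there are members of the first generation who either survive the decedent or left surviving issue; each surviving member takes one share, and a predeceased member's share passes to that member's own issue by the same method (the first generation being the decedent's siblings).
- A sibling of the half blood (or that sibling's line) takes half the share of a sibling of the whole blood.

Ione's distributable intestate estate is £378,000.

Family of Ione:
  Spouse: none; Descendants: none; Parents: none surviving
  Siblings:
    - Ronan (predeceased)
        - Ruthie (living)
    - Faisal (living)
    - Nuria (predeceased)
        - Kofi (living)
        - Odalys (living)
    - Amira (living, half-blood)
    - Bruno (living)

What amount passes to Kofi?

Kofi receives £42,000.

The entire £378,000 passes to the siblings and their issue.
Counting each half-blood sibling's line as half a unit, there are 9/2 units in £378,000, so one unit is £84,000. Whole-blood lines (Ronan, Faisal, Nuria, and Bruno) take £84,000 each; half-blood lines (Amira) take £42,000 each.
Ronan's share (£84,000) passes entirely to Ruthie.
Nuria's share (£84,000) is divided into 2 shares of £42,000: Kofi and Odalys each take £42,000.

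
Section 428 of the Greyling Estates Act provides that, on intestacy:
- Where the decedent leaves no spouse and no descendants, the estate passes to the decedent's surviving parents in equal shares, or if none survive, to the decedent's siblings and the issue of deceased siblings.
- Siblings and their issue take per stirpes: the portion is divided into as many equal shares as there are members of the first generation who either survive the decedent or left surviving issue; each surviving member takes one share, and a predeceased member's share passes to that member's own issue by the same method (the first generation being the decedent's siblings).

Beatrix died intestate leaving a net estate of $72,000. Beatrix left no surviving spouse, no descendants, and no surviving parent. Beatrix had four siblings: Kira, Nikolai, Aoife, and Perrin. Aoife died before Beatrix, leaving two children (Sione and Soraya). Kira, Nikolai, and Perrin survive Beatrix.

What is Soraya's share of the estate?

The entire $72,000 passes to the siblings and their issue.
That amount ($72,000) is divided into 4 shares of $18,000: Kira, Nikolai, and Perrin each take $18,000; Aoife's $18,000 share passes to Aoife's issue.
Aoife's share ($18,000) is divided into 2 shares of $9,000: Sione and Soraya each take $9,000.

Soraya receives $9,000.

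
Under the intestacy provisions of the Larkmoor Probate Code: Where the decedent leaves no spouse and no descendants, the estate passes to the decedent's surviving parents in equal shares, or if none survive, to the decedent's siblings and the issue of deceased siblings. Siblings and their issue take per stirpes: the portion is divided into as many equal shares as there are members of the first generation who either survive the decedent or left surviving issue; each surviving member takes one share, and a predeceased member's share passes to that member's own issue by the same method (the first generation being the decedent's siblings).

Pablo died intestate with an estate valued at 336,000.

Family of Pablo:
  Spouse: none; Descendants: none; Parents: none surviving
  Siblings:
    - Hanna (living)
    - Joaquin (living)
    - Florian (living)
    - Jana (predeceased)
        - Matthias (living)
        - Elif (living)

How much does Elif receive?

The entire 336,000 passes to the siblings and their issue.
That amount (336,000) is divided into 4 shares of 84,000: Hanna, Joaquin, and Florian each take 84,000; Jana's 84,000 share passes to Jana's issue.
Jana's share (84,000) is divided into 2 shares of 42,000: Matthias and Elif each take 42,000.

Elif receives 42,000.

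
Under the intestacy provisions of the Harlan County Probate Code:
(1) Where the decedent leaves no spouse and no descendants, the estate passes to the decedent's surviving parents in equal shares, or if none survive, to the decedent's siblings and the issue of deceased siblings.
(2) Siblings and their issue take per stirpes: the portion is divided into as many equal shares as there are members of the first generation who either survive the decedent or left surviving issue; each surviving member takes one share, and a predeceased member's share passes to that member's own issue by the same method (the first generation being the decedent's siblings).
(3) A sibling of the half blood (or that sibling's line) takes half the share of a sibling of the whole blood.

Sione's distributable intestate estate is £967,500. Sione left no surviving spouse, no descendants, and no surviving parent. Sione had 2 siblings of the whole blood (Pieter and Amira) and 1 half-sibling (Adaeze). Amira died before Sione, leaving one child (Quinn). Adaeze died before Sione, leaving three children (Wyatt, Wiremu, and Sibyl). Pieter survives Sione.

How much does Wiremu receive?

The entire £967,500 passes to the siblings and their issue.
Counting each half-blood sibling's line as half a unit, there are 5/2 units in £967,500, so one unit is £387,000. Whole-blood lines (Pieter and Amira) take £387,000 each; half-blood lines (Adaeze) take £193,500 each.
Amira's share (£387,000) passes entirely to Quinn.
Adaeze's share (£193,500) is divided into 3 shares of £64,500: Wyatt, Wiremu, and Sibyl each take £64,500.

Wiremu receives £64,500.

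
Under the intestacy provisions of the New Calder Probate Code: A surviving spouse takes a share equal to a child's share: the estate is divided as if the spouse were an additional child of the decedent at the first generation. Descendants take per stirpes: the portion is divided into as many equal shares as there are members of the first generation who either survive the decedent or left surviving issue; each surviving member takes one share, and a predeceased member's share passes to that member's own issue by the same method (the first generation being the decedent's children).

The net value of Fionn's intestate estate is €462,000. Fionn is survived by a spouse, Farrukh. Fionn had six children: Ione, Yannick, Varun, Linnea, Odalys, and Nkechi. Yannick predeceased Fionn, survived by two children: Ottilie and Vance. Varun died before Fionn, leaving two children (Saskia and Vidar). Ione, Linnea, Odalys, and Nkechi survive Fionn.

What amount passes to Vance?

The spouse counts as an additional share at the children's level, so there are 7 primary shares of €66,000. Farrukh takes one such share (€66,000).
The children's combined portion (€396,000) is divided into 6 shares of €66,000: Ione, Linnea, Odalys, and Nkechi each take €66,000; Yannick's €66,000 share passes to Yannick's issue; Varun's €66,000 share passes to Varun's issue.
Yannick's share (€66,000) is divided into 2 shares of €33,000: Ottilie and Vance each take €33,000.
Varun's share (€66,000) is divided into 2 shares of €33,000: Saskia and Vidar each take €33,000.

Vance receives €33,000.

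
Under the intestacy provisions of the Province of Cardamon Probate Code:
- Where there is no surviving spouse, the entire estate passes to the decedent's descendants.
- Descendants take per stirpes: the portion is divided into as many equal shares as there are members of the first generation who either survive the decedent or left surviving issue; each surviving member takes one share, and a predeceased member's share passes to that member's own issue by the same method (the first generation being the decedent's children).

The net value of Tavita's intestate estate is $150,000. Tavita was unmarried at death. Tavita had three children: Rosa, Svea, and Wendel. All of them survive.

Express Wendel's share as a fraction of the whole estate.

Wendel receives 1/3 of the estate.

The entire $150,000 passes to the descendants.
That amount ($150,000) is divided into 3 shares of $50,000: Rosa, Svea, and Wendel each take $50,000.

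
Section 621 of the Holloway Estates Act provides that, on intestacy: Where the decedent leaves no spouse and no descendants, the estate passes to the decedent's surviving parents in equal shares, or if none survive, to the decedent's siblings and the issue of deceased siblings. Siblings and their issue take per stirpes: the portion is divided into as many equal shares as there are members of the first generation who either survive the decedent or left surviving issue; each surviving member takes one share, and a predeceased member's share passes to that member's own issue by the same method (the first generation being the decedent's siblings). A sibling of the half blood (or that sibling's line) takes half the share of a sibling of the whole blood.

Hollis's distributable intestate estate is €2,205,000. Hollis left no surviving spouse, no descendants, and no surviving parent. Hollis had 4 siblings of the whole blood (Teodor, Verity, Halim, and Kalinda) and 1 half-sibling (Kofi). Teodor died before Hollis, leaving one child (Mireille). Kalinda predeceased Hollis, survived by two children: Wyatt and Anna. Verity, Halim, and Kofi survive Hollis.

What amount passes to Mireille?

The entire €2,205,000 passes to the siblings and their issue.
Counting each half-blood sibling's line as half a unit, there are 9/2 units in €2,205,000, so one unit is €490,000. Whole-blood lines (Teodor, Verity, Halim, and Kalinda) take €490,000 each; half-blood lines (Kofi) take €245,000 each.
Teodor's share (€490,000) passes entirely to Mireille.
Kalinda's share (€490,000) is divided into 2 shares of €245,000: Wyatt and Anna each take €245,000.

Mireille receives €490,000.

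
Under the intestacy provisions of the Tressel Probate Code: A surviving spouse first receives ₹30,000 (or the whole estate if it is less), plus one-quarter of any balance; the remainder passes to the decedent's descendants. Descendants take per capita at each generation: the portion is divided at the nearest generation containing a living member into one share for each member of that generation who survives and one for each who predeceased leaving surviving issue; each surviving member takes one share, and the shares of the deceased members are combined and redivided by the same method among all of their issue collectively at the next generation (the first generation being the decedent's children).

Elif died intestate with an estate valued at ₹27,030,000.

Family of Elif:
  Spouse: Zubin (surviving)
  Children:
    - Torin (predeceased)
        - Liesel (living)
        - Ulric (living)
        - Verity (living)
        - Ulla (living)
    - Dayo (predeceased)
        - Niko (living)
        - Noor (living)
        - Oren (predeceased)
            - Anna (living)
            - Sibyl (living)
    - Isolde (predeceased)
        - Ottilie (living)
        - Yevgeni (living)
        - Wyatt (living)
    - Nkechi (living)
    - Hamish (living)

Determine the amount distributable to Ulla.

Zubin first takes ₹30,000, leaving a balance of ₹27,000,000. Zubin then takes one-quarter of the balance (₹6,750,000), for a total of ₹6,780,000. The remaining ₹20,250,000 passes to the descendants.
The descendants' portion (₹20,250,000) is divided at the children's generation into 5 shares of ₹4,050,000. Nkechi and Hamish each take ₹4,050,000. The 3 shares of the deceased (Torin, Dayo, and Isolde) are combined into a pool of ₹12,150,000.
That pool (₹12,150,000) is divided at the grandchildren's generation into 10 shares of ₹1,215,000. Liesel, Ulric, Verity, Ulla, Niko, Noor, Ottilie, Yevgeni, and Wyatt each take ₹1,215,000. The remaining share for the deceased Oren (₹1,215,000) is carried to the next generation.
That pool (₹1,215,000) is divided at the great-grandchildren's generation equally among Anna and Sibyl: ₹607,500 each.

Ulla receives ₹1,215,000.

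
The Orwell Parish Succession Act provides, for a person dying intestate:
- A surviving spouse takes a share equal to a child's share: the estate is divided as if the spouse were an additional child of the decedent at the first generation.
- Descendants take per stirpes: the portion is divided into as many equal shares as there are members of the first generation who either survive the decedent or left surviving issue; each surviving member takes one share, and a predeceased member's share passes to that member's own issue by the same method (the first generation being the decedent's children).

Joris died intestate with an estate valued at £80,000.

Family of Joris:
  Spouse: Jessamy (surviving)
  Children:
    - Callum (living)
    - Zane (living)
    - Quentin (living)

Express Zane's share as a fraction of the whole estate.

Zane receives 1/4 of the estate.

The spouse counts as an additional share at the children's level, so there are 4 primary shares of £20,000. Jessamy takes one such share (£20,000).
The children's combined portion (£60,000) is divided into 3 shares of £20,000: Callum, Zane, and Quentin each take £20,000.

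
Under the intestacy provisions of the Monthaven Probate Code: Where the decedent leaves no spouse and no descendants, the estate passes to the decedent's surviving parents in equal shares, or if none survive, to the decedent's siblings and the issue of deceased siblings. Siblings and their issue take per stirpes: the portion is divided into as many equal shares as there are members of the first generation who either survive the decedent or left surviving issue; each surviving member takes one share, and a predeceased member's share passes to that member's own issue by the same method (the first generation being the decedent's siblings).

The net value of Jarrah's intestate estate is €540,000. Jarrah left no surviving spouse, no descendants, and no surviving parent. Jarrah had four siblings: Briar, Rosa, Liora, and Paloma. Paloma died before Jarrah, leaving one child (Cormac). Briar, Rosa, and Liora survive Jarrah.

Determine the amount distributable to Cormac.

The entire €540,000 passes to the siblings and their issue.
That amount (€540,000) is divided into 4 shares of €135,000: Briar, Rosa, and Liora each take €135,000; Paloma's €135,000 share passes to Paloma's issue.
Paloma's share (€135,000) passes entirely to Cormac.

Cormac receives €135,000.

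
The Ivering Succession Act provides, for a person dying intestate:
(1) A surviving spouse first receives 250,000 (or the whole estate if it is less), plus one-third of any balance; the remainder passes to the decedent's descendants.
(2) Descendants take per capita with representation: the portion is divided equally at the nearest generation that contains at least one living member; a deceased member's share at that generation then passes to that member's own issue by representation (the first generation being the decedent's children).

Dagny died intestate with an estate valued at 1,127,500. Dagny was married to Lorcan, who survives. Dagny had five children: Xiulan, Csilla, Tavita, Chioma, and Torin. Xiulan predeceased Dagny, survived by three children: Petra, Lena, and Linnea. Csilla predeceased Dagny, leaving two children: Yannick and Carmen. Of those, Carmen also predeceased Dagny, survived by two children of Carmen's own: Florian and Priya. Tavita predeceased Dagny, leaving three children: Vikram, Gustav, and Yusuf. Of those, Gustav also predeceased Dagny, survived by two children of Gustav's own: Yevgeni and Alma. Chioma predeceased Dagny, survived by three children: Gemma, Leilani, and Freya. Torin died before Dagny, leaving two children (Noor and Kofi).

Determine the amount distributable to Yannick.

Lorcan first takes 250,000, leaving a balance of 877,500. Lorcan then takes one-third of the balance (292,500), for a total of 542,500. The remaining 585,000 passes to the descendants.
No child survives, so the initial division is made at the grandchildren's generation.
The descendants' portion (585,000) is divided into 13 shares of 45,000: Petra, Lena, Linnea, Yannick, Vikram, Yusuf, Gemma, Leilani, Freya, Noor, and Kofi each take 45,000; Carmen's 45,000 share passes to Carmen's issue; Gustav's 45,000 share passes to Gustav's issue.
Carmen's share (45,000) is divided into 2 shares of 22,500: Florian and Priya each take 22,500.
Gustav's share (45,000) is divided into 2 shares of 22,500: Yevgeni and Alma each take 22,500.

Yannick receives 45,000.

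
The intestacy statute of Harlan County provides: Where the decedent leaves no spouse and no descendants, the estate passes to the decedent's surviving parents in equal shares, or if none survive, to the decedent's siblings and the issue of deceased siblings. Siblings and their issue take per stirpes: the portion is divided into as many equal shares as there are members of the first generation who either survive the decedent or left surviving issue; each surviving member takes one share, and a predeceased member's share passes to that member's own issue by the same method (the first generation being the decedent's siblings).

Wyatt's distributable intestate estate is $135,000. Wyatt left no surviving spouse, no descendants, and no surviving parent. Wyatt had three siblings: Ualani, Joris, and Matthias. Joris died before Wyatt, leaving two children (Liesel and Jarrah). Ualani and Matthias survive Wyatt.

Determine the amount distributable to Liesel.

The entire $135,000 passes to the siblings and their issue.
That amount ($135,000) is divided into 3 shares of $45,000: Ualani and Matthias each take $45,000; Joris's $45,000 share passes to Joris's issue.
Joris's share ($45,000) is divided into 2 shares of $22,500: Liesel and Jarrah each take $22,500.

Liesel receives $22,500.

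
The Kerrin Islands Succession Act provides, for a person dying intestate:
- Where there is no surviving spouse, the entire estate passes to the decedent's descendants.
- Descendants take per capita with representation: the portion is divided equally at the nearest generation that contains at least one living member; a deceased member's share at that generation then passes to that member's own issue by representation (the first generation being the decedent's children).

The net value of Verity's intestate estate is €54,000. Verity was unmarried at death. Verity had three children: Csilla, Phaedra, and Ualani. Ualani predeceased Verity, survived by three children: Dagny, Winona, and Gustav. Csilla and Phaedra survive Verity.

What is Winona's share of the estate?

The entire €54,000 passes to the descendants.
That amount (€54,000) is divided into 3 shares of €18,000: Csilla and Phaedra each take €18,000; Ualani's €18,000 share passes to Ualani's issue.
Ualani's share (€18,000) is divided into 3 shares of €6,000: Dagny, Winona, and Gustav each take €6,000.

Winona receives €6,000.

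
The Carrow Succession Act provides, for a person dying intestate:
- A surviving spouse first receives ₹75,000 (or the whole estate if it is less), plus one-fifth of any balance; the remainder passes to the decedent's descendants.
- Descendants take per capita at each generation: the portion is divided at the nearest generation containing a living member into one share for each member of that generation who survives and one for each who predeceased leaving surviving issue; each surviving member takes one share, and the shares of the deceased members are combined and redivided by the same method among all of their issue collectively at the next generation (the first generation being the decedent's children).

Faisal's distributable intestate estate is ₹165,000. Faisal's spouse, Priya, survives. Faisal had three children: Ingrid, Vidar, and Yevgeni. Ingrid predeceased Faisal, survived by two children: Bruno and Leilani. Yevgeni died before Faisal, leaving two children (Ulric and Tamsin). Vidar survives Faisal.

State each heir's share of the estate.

Priya: ₹93,000; Bruno: ₹12,000; Leilani: ₹12,000; Vidar: ₹24,000; Ulric: ₹12,000; Tamsin: ₹12,000

Priya first takes ₹75,000, leaving a balance of ₹90,000. Priya then takes one-fifth of the balance (₹18,000), for a total of ₹93,000. The remaining ₹72,000 passes to the descendants.
The descendants' portion (₹72,000) is divided at the children's generation into 3 shares of ₹24,000. Vidar takes ₹24,000. The 2 shares of the deceased (Ingrid and Yevgeni) are combined into a pool of ₹48,000.
That pool (₹48,000) is divided at the grandchildren's generation equally among Bruno, Leilani, Ulric, and Tamsin: ₹12,000 each.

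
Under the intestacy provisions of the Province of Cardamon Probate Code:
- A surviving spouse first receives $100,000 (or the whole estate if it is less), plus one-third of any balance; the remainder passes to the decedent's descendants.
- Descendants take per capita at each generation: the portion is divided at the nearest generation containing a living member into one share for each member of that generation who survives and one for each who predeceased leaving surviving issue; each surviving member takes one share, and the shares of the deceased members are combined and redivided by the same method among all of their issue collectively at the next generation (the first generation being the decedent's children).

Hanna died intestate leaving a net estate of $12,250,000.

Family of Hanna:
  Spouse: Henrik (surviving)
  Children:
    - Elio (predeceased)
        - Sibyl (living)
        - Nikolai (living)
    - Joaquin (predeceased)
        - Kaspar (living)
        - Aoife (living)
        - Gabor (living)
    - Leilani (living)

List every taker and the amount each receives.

Henrik first takes $100,000, leaving a balance of $12,150,000. Henrik then takes one-third of the balance ($4,050,000), for a total of $4,150,000. The remaining $8,100,000 passes to the descendants.
The descendants' portion ($8,100,000) is divided at the children's generation into 3 shares of $2,700,000. Leilani takes $2,700,000. The 2 shares of the deceased (Elio and Joaquin) are combined into a pool of $5,400,000.
That pool ($5,400,000) is divided at the grandchildren's generation equally among Sibyl, Nikolai, Kaspar, Aoife, and Gabor: $1,080,000 each.

Henrik: $4,150,000; Sibyl: $1,080,000; Nikolai: $1,080,000; Kaspar: $1,080,000; Aoife: $1,080,000; Gabor: $1,080,000; Leilani: $2,700,000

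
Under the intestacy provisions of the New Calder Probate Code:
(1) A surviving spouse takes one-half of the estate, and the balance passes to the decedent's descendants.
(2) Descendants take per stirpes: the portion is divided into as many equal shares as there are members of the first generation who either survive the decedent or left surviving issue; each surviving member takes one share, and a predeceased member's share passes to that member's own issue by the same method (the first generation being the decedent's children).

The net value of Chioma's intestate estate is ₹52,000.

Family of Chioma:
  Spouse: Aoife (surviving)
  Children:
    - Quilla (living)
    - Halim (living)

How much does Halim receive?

Aoife takes one-half of ₹52,000 = ₹26,000. The remaining ₹26,000 passes to the descendants.
The descendants' portion (₹26,000) is divided into 2 shares of ₹13,000: Quilla and Halim each take ₹13,000.

Halim receives ₹13,000.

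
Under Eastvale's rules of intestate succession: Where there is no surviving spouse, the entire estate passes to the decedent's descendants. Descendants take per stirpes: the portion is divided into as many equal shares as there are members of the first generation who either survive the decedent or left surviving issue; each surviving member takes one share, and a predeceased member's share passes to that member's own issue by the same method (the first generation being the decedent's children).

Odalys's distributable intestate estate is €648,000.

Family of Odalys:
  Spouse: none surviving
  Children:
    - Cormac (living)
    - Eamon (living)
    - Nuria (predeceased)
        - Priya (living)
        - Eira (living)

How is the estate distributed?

Cormac: €216,000; Eamon: €216,000; Priya: €108,000; Eira: €108,000

The entire €648,000 passes to the descendants.
That amount (€648,000) is divided into 3 shares of €216,000: Cormac and Eamon each take €216,000; Nuria's €216,000 share passes to Nuria's issue.
Nuria's share (€216,000) is divided into 2 shares of €108,000: Priya and Eira each take €108,000.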